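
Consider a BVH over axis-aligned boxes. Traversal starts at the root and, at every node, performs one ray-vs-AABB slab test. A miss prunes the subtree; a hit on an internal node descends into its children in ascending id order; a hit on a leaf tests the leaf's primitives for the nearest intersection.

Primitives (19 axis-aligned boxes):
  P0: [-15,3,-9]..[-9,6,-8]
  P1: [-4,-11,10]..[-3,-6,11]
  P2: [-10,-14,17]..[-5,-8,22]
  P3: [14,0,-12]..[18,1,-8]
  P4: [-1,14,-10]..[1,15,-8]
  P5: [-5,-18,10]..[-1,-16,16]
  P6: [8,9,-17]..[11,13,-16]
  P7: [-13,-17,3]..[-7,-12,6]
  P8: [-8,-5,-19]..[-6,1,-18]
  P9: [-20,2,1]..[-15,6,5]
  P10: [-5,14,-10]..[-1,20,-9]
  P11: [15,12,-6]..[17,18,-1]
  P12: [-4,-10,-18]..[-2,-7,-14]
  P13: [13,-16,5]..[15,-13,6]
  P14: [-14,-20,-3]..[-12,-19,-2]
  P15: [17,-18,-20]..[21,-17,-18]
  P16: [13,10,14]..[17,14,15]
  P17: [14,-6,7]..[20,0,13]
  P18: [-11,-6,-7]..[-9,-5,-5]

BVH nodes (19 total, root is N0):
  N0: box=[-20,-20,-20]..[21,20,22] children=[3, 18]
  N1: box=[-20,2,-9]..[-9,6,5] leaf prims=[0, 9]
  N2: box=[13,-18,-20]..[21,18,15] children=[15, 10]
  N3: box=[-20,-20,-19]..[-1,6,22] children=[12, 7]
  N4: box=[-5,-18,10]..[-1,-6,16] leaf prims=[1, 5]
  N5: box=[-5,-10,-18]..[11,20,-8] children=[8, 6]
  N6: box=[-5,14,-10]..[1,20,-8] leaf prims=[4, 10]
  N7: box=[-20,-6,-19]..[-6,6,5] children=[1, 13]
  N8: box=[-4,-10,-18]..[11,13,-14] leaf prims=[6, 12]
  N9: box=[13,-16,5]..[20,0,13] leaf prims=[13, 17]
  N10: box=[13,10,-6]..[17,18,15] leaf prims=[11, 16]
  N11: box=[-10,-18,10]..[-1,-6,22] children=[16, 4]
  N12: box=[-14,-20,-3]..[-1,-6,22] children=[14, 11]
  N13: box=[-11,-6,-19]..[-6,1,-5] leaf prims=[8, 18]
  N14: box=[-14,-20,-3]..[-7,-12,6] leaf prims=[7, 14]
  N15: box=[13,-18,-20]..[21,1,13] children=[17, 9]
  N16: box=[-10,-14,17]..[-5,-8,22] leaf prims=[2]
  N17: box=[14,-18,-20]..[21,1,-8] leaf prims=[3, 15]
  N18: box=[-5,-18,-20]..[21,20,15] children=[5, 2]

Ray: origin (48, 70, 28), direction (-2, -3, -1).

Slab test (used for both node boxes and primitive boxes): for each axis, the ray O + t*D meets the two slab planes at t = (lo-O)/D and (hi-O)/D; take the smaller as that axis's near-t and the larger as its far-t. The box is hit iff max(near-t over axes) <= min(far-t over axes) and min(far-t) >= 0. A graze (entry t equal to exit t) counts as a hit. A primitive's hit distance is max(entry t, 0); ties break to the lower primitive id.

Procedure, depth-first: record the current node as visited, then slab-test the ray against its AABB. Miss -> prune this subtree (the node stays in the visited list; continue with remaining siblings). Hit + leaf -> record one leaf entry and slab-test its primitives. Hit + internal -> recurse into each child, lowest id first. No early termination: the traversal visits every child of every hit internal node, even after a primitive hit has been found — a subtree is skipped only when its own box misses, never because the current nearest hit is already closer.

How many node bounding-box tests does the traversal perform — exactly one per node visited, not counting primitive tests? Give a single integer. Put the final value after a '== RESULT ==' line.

Traverse from the root:
N0 x:[27/2,34] y:[50/3,30] z:[6,48] -> hit [50/3,30], descend [3, 18]
  N3 x:[49/2,34] y:[64/3,30] z:[6,47] -> hit [49/2,30], descend [7, 12]
    N7 x:[27,34] y:[64/3,76/3] z:[23,47] -> miss, prune
    N12 x:[49/2,31] y:[76/3,30] z:[6,31] -> hit [76/3,30], descend [11, 14]
      N11 x:[49/2,29] y:[76/3,88/3] z:[6,18] -> miss, prune
      N14 x:[55/2,31] y:[82/3,30] z:[22,31] -> hit [55/2,30] leaf, test {P7(miss), P14@t=30}
  N18 x:[27/2,53/2] y:[50/3,88/3] z:[13,48] -> hit [50/3,53/2], descend [2, 5]
    N2 x:[27/2,35/2] y:[52/3,88/3] z:[13,48] -> hit [52/3,35/2], descend [10, 15]
      N10 x:[31/2,35/2] y:[52/3,20] z:[13,34] -> hit [52/3,35/2] leaf, test {P11(miss), P16(miss)}
      N15 x:[27/2,35/2] y:[23,88/3] z:[15,48] -> miss, prune
    N5 x:[37/2,53/2] y:[50/3,80/3] z:[36,46] -> miss, prune

Visited [0, 3, 7, 12, 11, 14, 18, 2, 10, 15, 5]. Tests: 11 box, 2 leaf. Nearest: P14.

== RESULT ==
11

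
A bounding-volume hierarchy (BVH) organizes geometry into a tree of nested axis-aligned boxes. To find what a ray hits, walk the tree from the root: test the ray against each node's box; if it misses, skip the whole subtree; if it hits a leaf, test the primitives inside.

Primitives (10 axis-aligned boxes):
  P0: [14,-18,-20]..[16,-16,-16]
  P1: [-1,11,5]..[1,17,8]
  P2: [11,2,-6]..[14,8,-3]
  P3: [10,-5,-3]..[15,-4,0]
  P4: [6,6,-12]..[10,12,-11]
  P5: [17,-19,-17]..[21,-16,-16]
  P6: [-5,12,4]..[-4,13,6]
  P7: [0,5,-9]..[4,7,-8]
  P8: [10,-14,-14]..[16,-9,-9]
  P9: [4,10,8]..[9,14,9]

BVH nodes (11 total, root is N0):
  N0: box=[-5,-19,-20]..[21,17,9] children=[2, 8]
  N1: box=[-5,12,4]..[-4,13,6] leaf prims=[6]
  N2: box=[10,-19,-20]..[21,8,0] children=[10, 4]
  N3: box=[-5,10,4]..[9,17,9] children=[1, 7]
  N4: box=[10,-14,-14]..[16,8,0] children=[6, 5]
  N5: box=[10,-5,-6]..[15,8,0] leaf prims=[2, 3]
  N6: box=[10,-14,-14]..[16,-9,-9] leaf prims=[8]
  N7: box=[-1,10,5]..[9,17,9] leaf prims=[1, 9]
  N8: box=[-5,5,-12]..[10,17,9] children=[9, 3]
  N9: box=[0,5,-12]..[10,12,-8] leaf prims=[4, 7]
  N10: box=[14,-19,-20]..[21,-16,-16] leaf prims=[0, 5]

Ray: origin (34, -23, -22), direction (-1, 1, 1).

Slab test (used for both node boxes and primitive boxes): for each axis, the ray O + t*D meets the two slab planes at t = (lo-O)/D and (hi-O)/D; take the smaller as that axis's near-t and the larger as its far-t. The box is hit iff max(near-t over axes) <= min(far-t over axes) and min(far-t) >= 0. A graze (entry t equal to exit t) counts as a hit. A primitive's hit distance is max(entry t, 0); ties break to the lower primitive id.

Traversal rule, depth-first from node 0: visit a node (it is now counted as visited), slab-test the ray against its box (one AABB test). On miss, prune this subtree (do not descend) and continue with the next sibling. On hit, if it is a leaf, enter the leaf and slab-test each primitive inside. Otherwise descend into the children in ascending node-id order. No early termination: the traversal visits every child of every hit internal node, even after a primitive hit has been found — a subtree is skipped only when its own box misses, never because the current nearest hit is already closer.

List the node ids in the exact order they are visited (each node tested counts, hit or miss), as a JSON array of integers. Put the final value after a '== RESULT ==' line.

Walk:
N0 x:[13,39] y:[4,40] z:[2,31] -> hit [13,31], descend [2, 8]
  N2 x:[13,24] y:[4,31] z:[2,22] -> hit [13,22], descend [4, 10]
    N4 x:[18,24] y:[9,31] z:[8,22] -> hit [18,22], descend [5, 6]
      N5 x:[19,24] y:[18,31] z:[16,22] -> hit [19,22] leaf, test {P2(miss), P3@t=19}
      N6 x:[18,24] y:[9,14] z:[8,13] -> miss, prune
    N10 x:[13,20] y:[4,7] z:[2,6] -> miss, prune
  N8 x:[24,39] y:[28,40] z:[10,31] -> hit [28,31], descend [3, 9]
    N3 x:[25,39] y:[33,40] z:[26,31] -> miss, prune
    N9 x:[24,34] y:[28,35] z:[10,14] -> miss, prune

9 AABB tests over nodes [0, 2, 4, 5, 6, 10, 8, 3, 9]; 1 leaf entered; closest P3.

== RESULT ==
[0, 2, 4, 5, 6, 10, 8, 3, 9]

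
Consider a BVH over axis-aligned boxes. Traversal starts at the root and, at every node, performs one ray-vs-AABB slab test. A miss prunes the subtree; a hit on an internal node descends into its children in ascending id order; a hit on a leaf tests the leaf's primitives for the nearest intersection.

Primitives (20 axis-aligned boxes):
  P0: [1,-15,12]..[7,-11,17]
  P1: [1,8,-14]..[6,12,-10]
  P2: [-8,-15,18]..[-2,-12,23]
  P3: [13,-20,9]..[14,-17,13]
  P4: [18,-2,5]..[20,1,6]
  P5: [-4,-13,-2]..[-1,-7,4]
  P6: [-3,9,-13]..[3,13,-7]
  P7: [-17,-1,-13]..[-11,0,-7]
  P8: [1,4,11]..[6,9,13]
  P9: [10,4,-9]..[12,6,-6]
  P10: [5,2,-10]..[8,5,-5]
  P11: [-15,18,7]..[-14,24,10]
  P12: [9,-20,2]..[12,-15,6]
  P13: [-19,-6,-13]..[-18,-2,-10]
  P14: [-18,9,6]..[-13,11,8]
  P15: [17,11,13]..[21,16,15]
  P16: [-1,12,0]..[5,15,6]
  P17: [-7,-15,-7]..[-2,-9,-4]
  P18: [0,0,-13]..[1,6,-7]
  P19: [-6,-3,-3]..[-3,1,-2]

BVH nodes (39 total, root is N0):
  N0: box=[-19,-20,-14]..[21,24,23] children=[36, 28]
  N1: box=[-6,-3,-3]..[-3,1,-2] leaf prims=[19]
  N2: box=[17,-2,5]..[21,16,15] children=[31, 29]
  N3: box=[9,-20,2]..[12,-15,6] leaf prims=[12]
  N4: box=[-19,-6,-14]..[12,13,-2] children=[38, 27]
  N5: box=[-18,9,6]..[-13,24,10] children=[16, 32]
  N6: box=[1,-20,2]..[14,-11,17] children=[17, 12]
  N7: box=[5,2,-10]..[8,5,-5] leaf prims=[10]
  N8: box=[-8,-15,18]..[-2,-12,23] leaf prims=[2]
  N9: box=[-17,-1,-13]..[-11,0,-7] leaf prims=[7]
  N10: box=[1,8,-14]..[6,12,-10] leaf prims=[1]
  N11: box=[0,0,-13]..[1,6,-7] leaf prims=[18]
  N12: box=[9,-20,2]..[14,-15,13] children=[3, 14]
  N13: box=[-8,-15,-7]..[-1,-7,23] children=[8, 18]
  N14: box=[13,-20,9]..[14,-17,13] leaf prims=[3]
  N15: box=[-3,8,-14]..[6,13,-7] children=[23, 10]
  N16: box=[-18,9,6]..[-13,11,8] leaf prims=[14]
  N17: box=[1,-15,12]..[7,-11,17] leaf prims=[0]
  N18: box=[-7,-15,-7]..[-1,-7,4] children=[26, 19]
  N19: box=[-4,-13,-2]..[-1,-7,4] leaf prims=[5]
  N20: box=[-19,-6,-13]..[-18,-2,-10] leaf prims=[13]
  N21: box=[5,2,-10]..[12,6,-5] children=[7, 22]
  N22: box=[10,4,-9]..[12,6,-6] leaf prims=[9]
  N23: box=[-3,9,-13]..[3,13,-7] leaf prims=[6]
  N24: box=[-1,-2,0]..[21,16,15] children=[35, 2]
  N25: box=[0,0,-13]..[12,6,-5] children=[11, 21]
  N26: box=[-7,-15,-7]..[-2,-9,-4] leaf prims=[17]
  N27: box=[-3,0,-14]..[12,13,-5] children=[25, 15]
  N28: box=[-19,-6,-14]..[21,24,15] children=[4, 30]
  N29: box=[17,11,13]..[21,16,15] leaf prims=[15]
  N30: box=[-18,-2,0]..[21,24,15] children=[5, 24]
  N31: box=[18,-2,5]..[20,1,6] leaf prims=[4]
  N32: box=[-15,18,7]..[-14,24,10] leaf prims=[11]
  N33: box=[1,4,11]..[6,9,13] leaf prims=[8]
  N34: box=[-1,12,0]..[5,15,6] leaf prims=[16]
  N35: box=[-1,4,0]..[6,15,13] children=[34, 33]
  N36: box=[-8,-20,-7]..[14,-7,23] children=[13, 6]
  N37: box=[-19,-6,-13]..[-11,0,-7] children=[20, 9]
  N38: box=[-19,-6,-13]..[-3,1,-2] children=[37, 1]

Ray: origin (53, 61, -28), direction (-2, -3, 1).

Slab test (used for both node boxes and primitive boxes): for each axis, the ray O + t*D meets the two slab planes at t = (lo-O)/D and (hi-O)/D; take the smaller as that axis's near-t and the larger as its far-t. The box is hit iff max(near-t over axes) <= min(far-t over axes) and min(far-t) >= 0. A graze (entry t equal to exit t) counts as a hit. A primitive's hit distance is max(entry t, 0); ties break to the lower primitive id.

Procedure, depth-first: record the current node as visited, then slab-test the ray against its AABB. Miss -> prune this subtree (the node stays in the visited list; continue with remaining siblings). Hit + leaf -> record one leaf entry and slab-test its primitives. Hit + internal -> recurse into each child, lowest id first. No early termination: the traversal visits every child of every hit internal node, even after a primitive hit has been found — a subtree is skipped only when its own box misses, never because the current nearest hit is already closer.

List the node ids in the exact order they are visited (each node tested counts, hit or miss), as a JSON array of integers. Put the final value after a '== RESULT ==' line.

Traverse from the root:
N0 x:[16,36] y:[37/3,27] z:[14,51] -> hit [16,27], descend [28, 36]
  N28 x:[16,36] y:[37/3,67/3] z:[14,43] -> hit [16,67/3], descend [4, 30]
    N4 x:[41/2,36] y:[16,67/3] z:[14,26] -> hit [41/2,67/3], descend [27, 38]
      N27 x:[41/2,28] y:[16,61/3] z:[14,23] -> miss, prune
      N38 x:[28,36] y:[20,67/3] z:[15,26] -> miss, prune
    N30 x:[16,71/2] y:[37/3,21] z:[28,43] -> miss, prune
  N36 x:[39/2,61/2] y:[68/3,27] z:[21,51] -> hit [68/3,27], descend [6, 13]
    N6 x:[39/2,26] y:[24,27] z:[30,45] -> miss, prune
    N13 x:[27,61/2] y:[68/3,76/3] z:[21,51] -> miss, prune

9 AABB tests over nodes [0, 28, 4, 27, 38, 30, 36, 6, 13]; 0 leaves entered; closest miss.

== RESULT ==
[0, 28, 4, 27, 38, 30, 36, 6, 13]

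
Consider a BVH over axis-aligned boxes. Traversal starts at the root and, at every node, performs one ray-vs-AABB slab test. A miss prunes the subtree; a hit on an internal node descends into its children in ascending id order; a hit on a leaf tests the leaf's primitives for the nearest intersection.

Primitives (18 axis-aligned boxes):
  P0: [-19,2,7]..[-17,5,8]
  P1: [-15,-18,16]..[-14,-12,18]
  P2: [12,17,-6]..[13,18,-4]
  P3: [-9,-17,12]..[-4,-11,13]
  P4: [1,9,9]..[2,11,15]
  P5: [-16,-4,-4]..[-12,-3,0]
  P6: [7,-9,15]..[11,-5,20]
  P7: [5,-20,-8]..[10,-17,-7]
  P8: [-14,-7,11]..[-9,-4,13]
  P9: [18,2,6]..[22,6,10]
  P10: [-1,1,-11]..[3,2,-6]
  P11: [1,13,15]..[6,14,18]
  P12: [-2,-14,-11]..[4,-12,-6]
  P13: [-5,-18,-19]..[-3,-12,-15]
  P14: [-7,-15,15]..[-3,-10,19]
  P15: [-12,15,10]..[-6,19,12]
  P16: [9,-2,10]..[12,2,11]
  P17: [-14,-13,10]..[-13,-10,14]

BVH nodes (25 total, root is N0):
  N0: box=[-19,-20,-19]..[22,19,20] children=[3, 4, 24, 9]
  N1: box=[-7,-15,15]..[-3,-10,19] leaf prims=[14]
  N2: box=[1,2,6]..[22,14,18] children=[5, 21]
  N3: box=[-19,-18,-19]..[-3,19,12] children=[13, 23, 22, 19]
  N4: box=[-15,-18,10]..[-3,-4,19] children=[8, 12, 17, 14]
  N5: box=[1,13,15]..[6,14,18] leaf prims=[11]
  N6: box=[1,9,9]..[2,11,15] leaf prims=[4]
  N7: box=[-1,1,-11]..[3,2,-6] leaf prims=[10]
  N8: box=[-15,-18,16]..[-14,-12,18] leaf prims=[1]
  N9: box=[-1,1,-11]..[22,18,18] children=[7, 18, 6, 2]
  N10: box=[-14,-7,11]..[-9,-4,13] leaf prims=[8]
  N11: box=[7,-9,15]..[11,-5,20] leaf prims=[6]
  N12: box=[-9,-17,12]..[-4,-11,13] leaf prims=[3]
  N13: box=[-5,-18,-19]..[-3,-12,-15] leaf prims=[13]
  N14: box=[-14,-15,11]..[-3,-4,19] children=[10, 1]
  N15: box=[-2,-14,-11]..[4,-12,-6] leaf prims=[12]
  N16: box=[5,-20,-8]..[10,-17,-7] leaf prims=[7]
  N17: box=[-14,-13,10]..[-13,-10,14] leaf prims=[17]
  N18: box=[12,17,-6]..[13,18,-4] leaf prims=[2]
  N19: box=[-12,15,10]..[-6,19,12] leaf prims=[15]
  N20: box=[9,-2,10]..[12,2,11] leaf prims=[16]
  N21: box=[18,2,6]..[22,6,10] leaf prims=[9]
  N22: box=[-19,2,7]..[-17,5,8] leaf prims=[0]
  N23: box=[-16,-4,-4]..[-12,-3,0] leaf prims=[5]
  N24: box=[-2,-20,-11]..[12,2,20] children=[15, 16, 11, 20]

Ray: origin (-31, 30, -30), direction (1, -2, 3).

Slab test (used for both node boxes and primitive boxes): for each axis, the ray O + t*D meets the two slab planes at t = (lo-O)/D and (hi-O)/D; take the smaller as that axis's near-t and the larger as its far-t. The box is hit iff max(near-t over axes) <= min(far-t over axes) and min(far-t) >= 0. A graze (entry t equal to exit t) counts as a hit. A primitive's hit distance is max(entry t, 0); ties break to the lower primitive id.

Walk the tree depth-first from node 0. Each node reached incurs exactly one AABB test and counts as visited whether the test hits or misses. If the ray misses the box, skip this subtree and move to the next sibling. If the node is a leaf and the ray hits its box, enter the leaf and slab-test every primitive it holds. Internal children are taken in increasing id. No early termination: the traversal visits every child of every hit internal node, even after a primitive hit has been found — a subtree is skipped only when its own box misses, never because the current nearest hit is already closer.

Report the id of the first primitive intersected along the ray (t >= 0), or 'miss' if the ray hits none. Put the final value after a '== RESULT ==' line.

Walk:
N0 x:[12,53] y:[11/2,25] z:[11/3,50/3] -> hit [12,50/3], descend [3, 4, 9, 24]
  N3 x:[12,28] y:[11/2,24] z:[11/3,14] -> hit [12,14], descend [13, 19, 22, 23]
    N13 x:[26,28] y:[21,24] z:[11/3,5] -> miss, prune
    N19 x:[19,25] y:[11/2,15/2] z:[40/3,14] -> miss, prune
    N22 x:[12,14] y:[25/2,14] z:[37/3,38/3] -> hit [25/2,38/3] leaf, test {P0@t=25/2}
    N23 x:[15,19] y:[33/2,17] z:[26/3,10] -> miss, prune
  N4 x:[16,28] y:[17,24] z:[40/3,49/3] -> miss, prune
  N9 x:[30,53] y:[6,29/2] z:[19/3,16] -> miss, prune
  N24 x:[29,43] y:[14,25] z:[19/3,50/3] -> miss, prune

order=[0, 3, 13, 19, 22, 23, 4, 9, 24]  |boxes|=9  |leaves|=1  hit=P0

== RESULT ==
0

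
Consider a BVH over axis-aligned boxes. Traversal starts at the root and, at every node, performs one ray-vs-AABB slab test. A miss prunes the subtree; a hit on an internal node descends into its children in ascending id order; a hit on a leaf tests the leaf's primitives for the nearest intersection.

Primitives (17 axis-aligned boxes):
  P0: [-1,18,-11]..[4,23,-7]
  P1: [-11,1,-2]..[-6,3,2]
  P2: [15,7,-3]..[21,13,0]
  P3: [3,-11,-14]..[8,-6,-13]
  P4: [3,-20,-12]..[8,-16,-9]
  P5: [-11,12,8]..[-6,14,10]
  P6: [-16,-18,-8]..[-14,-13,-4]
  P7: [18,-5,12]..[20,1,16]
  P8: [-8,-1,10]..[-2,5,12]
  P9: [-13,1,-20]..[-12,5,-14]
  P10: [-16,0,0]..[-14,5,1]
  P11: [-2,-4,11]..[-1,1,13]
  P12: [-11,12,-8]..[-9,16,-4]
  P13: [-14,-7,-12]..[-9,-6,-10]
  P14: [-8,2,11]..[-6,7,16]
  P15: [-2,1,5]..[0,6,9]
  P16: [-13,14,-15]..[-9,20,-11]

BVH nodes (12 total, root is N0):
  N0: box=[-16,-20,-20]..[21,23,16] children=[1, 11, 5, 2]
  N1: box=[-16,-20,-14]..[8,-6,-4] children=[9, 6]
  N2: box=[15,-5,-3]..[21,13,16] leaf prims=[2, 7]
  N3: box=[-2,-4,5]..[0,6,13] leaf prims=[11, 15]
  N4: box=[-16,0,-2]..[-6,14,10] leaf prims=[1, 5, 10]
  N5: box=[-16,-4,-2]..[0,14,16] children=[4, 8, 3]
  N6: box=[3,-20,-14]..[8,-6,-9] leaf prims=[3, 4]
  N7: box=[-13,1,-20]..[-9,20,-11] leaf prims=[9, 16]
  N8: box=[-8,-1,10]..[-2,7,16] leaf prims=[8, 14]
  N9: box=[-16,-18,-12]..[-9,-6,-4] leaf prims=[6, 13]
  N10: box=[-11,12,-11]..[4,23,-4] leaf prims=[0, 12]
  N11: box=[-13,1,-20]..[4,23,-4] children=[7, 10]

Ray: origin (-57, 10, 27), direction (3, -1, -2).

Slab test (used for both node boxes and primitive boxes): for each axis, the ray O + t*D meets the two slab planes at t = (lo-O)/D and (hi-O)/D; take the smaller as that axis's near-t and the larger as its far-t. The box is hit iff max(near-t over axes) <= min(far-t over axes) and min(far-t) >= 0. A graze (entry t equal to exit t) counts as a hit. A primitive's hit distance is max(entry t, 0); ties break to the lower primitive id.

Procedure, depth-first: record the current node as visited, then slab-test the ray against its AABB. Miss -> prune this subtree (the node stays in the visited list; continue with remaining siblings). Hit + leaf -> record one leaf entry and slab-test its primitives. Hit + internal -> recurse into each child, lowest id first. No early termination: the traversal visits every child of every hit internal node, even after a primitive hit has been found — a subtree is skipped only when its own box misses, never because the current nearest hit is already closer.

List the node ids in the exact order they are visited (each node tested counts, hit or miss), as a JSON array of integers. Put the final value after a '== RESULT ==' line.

Traverse from the root:
N0 x:[41/3,26] y:[-13,30] z:[11/2,47/2] -> hit [41/3,47/2], descend [1, 2, 5, 11]
  N1 x:[41/3,65/3] y:[16,30] z:[31/2,41/2] -> hit [16,41/2], descend [6, 9]
    N6 x:[20,65/3] y:[16,30] z:[18,41/2] -> hit [20,41/2] leaf, test {P3@t=20, P4(miss)}
    N9 x:[41/3,16] y:[16,28] z:[31/2,39/2] -> hit [16,16] leaf, test {P6(miss), P13(miss)}
  N2 x:[24,26] y:[-3,15] z:[11/2,15] -> miss, prune
  N5 x:[41/3,19] y:[-4,14] z:[11/2,29/2] -> hit [41/3,14], descend [3, 4, 8]
    N3 x:[55/3,19] y:[4,14] z:[7,11] -> miss, prune
    N4 x:[41/3,17] y:[-4,10] z:[17/2,29/2] -> miss, prune
    N8 x:[49/3,55/3] y:[3,11] z:[11/2,17/2] -> miss, prune
  N11 x:[44/3,61/3] y:[-13,9] z:[31/2,47/2] -> miss, prune

Visited [0, 1, 6, 9, 2, 5, 3, 4, 8, 11]. Tests: 10 box, 2 leaf. Nearest: P3.

== RESULT ==
[0, 1, 6, 9, 2, 5, 3, 4, 8, 11]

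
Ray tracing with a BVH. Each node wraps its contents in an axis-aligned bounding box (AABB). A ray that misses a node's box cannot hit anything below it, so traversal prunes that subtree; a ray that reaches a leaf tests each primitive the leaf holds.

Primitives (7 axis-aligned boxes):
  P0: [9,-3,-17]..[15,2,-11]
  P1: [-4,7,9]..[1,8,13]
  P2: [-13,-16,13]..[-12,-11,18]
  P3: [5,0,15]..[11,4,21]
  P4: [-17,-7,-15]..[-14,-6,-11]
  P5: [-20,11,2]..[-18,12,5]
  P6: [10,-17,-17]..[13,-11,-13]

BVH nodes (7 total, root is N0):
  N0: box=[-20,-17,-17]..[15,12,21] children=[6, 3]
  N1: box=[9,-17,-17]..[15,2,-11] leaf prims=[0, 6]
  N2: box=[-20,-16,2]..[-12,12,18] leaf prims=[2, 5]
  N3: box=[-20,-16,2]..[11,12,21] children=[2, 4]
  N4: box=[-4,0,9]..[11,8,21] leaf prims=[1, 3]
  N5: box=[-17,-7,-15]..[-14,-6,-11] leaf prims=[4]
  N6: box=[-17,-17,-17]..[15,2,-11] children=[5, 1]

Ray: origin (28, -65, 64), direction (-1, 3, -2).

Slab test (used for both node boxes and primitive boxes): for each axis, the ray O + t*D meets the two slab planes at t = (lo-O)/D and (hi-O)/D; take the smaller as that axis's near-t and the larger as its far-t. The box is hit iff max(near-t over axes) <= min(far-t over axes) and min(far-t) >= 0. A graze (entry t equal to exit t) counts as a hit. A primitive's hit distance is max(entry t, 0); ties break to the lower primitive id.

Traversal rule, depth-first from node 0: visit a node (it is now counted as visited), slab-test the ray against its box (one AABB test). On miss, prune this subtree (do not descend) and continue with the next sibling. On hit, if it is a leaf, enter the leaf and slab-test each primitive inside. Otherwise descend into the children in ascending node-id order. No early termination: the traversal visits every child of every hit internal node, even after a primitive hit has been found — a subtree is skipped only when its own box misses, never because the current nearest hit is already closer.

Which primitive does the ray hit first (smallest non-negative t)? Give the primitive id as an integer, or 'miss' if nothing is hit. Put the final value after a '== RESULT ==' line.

Trace the traversal:
N0 x:[13,48] y:[16,77/3] z:[43/2,81/2] -> hit [43/2,77/3], descend [3, 6]
  N3 x:[17,48] y:[49/3,77/3] z:[43/2,31] -> hit [43/2,77/3], descend [2, 4]
    N2 x:[40,48] y:[49/3,77/3] z:[23,31] -> miss, prune
    N4 x:[17,32] y:[65/3,73/3] z:[43/2,55/2] -> hit [65/3,73/3] leaf, test {P1(miss), P3@t=65/3}
  N6 x:[13,45] y:[16,67/3] z:[75/2,81/2] -> miss, prune

5 AABB tests over nodes [0, 3, 2, 4, 6]; 1 leaf entered; closest P3.

== RESULT ==
3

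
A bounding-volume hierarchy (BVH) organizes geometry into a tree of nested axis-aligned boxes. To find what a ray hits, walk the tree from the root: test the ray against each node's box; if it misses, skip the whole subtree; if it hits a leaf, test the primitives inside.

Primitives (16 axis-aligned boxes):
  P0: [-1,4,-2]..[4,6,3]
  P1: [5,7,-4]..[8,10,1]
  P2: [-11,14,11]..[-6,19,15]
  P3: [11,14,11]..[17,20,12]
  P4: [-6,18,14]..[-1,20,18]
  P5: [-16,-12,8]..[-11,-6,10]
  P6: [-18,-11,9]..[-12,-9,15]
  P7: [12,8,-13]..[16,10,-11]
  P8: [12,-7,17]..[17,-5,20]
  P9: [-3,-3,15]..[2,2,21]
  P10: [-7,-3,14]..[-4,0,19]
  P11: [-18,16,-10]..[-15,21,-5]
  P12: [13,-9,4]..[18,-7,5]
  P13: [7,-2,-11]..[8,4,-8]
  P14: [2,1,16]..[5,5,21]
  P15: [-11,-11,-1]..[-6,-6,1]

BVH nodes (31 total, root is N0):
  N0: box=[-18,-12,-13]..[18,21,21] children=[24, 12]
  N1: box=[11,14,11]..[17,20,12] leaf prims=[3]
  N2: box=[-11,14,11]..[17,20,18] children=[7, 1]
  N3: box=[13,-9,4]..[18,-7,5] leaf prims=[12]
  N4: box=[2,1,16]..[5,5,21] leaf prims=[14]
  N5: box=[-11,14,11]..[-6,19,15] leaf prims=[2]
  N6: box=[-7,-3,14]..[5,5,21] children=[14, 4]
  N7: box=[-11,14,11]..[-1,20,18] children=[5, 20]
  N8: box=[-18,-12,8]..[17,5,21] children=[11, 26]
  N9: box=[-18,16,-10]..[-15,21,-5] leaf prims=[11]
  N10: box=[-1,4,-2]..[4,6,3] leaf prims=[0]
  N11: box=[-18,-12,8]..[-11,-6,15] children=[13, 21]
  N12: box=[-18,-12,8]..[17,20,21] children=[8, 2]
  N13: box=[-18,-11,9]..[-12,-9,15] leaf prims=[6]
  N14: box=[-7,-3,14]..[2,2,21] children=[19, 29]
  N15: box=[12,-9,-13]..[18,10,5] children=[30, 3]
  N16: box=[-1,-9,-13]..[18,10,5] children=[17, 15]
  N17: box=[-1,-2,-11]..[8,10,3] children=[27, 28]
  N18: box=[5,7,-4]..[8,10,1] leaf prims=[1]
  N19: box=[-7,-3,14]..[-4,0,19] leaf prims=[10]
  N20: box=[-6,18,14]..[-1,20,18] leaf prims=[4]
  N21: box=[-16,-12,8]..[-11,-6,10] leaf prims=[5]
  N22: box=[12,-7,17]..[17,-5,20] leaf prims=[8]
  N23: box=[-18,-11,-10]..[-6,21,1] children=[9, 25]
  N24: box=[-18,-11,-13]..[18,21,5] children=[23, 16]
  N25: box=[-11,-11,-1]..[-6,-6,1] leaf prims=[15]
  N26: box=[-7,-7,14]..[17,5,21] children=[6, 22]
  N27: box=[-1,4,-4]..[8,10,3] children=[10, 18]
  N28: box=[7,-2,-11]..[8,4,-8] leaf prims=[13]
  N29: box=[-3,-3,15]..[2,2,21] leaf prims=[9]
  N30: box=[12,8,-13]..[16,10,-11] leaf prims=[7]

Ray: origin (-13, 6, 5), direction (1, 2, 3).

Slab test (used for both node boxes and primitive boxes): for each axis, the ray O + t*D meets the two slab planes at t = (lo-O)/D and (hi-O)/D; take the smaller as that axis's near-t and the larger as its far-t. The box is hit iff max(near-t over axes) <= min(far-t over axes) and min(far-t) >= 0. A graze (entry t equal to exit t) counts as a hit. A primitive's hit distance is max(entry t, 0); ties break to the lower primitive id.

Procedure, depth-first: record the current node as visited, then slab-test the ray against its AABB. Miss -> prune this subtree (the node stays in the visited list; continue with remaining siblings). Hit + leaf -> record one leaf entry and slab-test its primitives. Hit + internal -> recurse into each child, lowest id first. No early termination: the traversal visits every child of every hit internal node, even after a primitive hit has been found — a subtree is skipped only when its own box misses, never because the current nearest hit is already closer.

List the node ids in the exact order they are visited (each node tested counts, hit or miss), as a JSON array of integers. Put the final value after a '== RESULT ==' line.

Walk:
N0 x:[-5,31] y:[-9,15/2] z:[-6,16/3] -> hit [-5,16/3], descend [12, 24]
  N12 x:[-5,30] y:[-9,7] z:[1,16/3] -> hit [1,16/3], descend [2, 8]
    N2 x:[2,30] y:[4,7] z:[2,13/3] -> hit [4,13/3], descend [1, 7]
      N1 x:[24,30] y:[4,7] z:[2,7/3] -> miss, prune
      N7 x:[2,12] y:[4,7] z:[2,13/3] -> hit [4,13/3], descend [5, 20]
        N5 x:[2,7] y:[4,13/2] z:[2,10/3] -> miss, prune
        N20 x:[7,12] y:[6,7] z:[3,13/3] -> miss, prune
    N8 x:[-5,30] y:[-9,-1/2] z:[1,16/3] -> miss, prune
  N24 x:[-5,31] y:[-17/2,15/2] z:[-6,0] -> hit [-5,0], descend [16, 23]
    N16 x:[12,31] y:[-15/2,2] z:[-6,0] -> miss, prune
    N23 x:[-5,7] y:[-17/2,15/2] z:[-5,-4/3] -> miss, prune

order=[0, 12, 2, 1, 7, 5, 20, 8, 24, 16, 23]  |boxes|=11  |leaves|=0  hit=miss

== RESULT ==
[0, 12, 2, 1, 7, 5, 20, 8, 24, 16, 23]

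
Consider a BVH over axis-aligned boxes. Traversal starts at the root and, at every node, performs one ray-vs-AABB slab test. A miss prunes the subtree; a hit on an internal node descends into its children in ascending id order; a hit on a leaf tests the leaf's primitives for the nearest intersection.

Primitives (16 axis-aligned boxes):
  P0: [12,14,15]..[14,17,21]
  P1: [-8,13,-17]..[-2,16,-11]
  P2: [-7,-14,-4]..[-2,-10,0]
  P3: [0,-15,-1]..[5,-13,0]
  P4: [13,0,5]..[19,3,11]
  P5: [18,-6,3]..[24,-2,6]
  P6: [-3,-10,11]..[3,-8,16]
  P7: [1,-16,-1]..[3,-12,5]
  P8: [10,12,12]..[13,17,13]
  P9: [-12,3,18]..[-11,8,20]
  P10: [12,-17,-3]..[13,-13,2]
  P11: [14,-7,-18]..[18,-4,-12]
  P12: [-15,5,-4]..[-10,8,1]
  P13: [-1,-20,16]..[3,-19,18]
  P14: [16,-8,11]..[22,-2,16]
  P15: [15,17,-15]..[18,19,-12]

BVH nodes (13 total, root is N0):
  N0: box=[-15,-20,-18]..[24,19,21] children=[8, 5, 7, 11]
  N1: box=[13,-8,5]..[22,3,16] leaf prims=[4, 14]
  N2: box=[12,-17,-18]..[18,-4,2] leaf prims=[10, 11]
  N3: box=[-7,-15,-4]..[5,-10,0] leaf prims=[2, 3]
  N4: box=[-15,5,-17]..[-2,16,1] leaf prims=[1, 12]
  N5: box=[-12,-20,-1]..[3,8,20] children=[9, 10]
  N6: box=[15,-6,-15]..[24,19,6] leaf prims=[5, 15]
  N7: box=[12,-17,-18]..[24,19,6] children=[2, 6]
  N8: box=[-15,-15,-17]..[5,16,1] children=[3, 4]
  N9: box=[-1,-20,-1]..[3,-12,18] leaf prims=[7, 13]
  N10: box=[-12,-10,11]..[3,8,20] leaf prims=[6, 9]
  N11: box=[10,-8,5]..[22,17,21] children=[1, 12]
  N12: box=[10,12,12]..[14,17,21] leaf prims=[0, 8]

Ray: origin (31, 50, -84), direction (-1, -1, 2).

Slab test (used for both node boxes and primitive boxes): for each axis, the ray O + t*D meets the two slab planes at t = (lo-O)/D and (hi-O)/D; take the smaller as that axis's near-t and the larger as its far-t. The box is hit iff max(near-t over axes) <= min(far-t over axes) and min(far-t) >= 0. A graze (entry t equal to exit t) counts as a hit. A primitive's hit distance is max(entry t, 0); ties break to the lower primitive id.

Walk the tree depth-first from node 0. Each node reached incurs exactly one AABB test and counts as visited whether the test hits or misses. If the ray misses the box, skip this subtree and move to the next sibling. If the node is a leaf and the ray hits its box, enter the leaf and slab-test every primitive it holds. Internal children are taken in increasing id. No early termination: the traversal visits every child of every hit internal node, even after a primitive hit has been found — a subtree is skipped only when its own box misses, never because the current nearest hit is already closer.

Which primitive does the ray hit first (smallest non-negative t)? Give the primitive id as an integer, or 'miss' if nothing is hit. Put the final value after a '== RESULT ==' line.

Trace the traversal:
N0 x:[7,46] y:[31,70] z:[33,105/2] -> hit [33,46], descend [5, 7, 8, 11]
  N5 x:[28,43] y:[42,70] z:[83/2,52] -> hit [42,43], descend [9, 10]
    N9 x:[28,32] y:[62,70] z:[83/2,51] -> miss, prune
    N10 x:[28,43] y:[42,60] z:[95/2,52] -> miss, prune
  N7 x:[7,19] y:[31,67] z:[33,45] -> miss, prune
  N8 x:[26,46] y:[34,65] z:[67/2,85/2] -> hit [34,85/2], descend [3, 4]
    N3 x:[26,38] y:[60,65] z:[40,42] -> miss, prune
    N4 x:[33,46] y:[34,45] z:[67/2,85/2] -> hit [34,85/2] leaf, test {P1@t=34, P12@t=42}
  N11 x:[9,21] y:[33,58] z:[89/2,105/2] -> miss, prune

order=[0, 5, 9, 10, 7, 8, 3, 4, 11]  |boxes|=9  |leaves|=1  hit=P1

== RESULT ==
1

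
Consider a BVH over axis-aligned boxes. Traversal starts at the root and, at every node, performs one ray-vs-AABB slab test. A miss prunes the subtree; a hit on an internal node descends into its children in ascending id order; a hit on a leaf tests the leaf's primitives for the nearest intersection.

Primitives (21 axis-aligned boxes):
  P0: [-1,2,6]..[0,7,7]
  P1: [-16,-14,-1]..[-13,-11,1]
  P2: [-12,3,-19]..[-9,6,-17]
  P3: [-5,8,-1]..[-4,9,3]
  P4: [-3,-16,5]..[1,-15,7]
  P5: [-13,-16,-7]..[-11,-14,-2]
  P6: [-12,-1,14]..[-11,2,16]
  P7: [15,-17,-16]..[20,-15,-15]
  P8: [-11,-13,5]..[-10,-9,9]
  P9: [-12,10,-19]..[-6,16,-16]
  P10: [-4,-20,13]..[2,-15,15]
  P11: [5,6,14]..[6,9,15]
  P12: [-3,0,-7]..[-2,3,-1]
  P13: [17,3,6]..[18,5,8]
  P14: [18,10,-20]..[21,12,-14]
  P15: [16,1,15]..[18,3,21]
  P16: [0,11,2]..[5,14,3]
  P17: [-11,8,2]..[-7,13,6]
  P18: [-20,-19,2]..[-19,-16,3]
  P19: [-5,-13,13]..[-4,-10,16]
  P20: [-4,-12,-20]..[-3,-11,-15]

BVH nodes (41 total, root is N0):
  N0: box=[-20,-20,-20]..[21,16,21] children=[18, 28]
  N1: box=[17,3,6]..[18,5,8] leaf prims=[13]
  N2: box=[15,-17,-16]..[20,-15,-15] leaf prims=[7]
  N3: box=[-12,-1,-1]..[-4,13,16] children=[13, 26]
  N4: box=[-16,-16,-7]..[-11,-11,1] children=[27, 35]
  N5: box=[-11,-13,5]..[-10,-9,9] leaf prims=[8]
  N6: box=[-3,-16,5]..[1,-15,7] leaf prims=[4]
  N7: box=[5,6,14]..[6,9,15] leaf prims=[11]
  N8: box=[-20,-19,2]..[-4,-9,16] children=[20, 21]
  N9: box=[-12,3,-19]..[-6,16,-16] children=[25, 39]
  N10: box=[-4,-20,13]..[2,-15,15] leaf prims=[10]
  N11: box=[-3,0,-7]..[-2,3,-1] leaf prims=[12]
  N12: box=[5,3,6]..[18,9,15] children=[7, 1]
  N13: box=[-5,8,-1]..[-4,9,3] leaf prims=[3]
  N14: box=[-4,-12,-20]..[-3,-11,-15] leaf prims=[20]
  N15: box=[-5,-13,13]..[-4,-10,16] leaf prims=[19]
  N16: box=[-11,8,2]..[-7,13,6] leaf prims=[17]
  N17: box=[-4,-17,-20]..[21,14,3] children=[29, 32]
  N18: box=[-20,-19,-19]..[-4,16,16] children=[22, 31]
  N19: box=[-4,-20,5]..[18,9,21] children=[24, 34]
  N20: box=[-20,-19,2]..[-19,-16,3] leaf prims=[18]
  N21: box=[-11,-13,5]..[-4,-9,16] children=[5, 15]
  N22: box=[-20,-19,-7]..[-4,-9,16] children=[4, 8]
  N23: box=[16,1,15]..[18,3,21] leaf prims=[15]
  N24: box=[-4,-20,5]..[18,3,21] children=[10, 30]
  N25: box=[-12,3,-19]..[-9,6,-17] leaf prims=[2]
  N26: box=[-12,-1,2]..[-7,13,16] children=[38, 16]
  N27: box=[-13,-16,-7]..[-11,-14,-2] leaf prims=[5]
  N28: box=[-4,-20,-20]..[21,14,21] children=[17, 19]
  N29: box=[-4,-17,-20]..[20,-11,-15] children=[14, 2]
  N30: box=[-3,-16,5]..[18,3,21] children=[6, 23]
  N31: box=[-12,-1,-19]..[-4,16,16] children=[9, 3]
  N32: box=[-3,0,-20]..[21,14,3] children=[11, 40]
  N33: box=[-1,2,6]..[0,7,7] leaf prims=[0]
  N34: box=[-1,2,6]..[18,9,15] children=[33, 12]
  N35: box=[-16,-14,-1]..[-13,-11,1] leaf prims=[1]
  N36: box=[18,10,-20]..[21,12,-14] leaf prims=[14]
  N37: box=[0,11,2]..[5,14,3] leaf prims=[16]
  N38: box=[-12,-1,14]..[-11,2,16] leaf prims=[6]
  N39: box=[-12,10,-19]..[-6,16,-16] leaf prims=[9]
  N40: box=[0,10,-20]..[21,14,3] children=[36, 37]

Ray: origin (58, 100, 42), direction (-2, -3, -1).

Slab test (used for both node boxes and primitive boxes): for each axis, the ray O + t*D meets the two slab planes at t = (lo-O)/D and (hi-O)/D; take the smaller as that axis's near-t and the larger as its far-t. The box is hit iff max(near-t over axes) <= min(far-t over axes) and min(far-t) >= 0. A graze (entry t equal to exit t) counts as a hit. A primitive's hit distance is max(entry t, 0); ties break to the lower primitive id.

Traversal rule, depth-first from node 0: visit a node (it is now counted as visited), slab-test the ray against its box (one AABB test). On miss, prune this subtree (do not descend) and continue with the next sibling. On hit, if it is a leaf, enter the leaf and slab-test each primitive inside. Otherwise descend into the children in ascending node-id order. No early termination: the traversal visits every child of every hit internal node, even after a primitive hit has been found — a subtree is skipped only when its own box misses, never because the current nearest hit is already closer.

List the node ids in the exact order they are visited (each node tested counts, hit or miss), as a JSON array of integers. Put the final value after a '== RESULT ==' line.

Traverse from the root:
N0 x:[37/2,39] y:[28,40] z:[21,62] -> hit [28,39], descend [18, 28]
  N18 x:[31,39] y:[28,119/3] z:[26,61] -> hit [31,39], descend [22, 31]
    N22 x:[31,39] y:[109/3,119/3] z:[26,49] -> hit [109/3,39], descend [4, 8]
      N4 x:[69/2,37] y:[37,116/3] z:[41,49] -> miss, prune
      N8 x:[31,39] y:[109/3,119/3] z:[26,40] -> hit [109/3,39], descend [20, 21]
        N20 x:[77/2,39] y:[116/3,119/3] z:[39,40] -> hit [39,39] leaf, test {P18@t=39}
        N21 x:[31,69/2] y:[109/3,113/3] z:[26,37] -> miss, prune
    N31 x:[31,35] y:[28,101/3] z:[26,61] -> hit [31,101/3], descend [3, 9]
      N3 x:[31,35] y:[29,101/3] z:[26,43] -> hit [31,101/3], descend [13, 26]
        N13 x:[31,63/2] y:[91/3,92/3] z:[39,43] -> miss, prune
        N26 x:[65/2,35] y:[29,101/3] z:[26,40] -> hit [65/2,101/3], descend [16, 38]
          N16 x:[65/2,69/2] y:[29,92/3] z:[36,40] -> miss, prune
          N38 x:[69/2,35] y:[98/3,101/3] z:[26,28] -> miss, prune
      N9 x:[32,35] y:[28,97/3] z:[58,61] -> miss, prune
  N28 x:[37/2,31] y:[86/3,40] z:[21,62] -> hit [86/3,31], descend [17, 19]
    N17 x:[37/2,31] y:[86/3,39] z:[39,62] -> miss, prune
    N19 x:[20,31] y:[91/3,40] z:[21,37] -> hit [91/3,31], descend [24, 34]
      N24 x:[20,31] y:[97/3,40] z:[21,37] -> miss, prune
      N34 x:[20,59/2] y:[91/3,98/3] z:[27,36] -> miss, prune

Visited [0, 18, 22, 4, 8, 20, 21, 31, 3, 13, 26, 16, 38, 9, 28, 17, 19, 24, 34]. Tests: 19 box, 1 leaf. Nearest: P18.

== RESULT ==
[0, 18, 22, 4, 8, 20, 21, 31, 3, 13, 26, 16, 38, 9, 28, 17, 19, 24, 34]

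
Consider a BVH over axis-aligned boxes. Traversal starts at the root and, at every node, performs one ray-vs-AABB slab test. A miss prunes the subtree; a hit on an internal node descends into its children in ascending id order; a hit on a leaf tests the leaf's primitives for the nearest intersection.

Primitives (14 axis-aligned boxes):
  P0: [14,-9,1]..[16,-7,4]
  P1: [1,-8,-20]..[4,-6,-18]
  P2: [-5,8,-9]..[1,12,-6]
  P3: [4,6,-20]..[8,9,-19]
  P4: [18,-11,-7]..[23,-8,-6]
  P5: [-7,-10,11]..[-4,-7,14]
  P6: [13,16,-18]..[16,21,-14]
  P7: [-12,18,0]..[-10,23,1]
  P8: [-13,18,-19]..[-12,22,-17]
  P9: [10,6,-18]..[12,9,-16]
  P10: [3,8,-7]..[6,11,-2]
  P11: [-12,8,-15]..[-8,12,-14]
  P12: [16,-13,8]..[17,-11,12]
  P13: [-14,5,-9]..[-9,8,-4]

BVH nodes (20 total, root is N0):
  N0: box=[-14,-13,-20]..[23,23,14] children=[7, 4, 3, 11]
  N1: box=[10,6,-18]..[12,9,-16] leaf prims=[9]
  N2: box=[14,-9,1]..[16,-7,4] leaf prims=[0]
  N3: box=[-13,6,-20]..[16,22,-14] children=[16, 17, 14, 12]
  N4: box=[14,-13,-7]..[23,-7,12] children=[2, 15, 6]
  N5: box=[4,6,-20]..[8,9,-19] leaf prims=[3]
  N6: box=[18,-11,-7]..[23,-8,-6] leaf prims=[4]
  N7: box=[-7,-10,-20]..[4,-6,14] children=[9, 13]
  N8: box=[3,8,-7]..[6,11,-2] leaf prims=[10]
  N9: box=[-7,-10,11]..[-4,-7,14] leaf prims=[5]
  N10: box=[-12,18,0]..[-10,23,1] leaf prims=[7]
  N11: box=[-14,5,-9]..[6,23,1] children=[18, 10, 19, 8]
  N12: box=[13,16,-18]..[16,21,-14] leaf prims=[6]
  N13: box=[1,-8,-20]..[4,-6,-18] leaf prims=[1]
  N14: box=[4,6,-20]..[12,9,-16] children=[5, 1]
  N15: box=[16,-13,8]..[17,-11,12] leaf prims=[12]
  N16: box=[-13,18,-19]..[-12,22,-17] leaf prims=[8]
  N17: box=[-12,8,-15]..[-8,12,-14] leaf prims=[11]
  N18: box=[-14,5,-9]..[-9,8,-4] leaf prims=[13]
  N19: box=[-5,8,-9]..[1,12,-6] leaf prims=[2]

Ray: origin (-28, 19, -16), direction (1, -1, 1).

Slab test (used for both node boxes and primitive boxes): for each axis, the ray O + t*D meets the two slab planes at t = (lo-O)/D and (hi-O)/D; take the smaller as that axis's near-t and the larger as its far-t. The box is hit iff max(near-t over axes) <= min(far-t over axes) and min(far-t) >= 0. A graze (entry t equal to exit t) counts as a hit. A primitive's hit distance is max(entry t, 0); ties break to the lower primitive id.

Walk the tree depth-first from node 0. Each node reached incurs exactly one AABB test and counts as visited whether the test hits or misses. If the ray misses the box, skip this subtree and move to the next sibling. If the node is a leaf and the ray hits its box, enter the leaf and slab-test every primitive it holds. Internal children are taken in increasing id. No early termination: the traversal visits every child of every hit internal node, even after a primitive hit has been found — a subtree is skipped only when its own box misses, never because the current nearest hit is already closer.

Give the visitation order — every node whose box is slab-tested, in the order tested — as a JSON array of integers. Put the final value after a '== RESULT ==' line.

Trace the traversal:
N0 x:[14,51] y:[-4,32] z:[-4,30] -> hit [14,30], descend [3, 4, 7, 11]
  N3 x:[15,44] y:[-3,13] z:[-4,2] -> miss, prune
  N4 x:[42,51] y:[26,32] z:[9,28] -> miss, prune
  N7 x:[21,32] y:[25,29] z:[-4,30] -> hit [25,29], descend [9, 13]
    N9 x:[21,24] y:[26,29] z:[27,30] -> miss, prune
    N13 x:[29,32] y:[25,27] z:[-4,-2] -> miss, prune
  N11 x:[14,34] y:[-4,14] z:[7,17] -> hit [14,14], descend [8, 10, 18, 19]
    N8 x:[31,34] y:[8,11] z:[9,14] -> miss, prune
    N10 x:[16,18] y:[-4,1] z:[16,17] -> miss, prune
    N18 x:[14,19] y:[11,14] z:[7,12] -> miss, prune
    N19 x:[23,29] y:[7,11] z:[7,10] -> miss, prune

Summary -> nodes [0, 3, 4, 7, 9, 13, 11, 8, 10, 18, 19]; box-tests=11; leaf-entries=0; first=miss

== RESULT ==
[0, 3, 4, 7, 9, 13, 11, 8, 10, 18, 19]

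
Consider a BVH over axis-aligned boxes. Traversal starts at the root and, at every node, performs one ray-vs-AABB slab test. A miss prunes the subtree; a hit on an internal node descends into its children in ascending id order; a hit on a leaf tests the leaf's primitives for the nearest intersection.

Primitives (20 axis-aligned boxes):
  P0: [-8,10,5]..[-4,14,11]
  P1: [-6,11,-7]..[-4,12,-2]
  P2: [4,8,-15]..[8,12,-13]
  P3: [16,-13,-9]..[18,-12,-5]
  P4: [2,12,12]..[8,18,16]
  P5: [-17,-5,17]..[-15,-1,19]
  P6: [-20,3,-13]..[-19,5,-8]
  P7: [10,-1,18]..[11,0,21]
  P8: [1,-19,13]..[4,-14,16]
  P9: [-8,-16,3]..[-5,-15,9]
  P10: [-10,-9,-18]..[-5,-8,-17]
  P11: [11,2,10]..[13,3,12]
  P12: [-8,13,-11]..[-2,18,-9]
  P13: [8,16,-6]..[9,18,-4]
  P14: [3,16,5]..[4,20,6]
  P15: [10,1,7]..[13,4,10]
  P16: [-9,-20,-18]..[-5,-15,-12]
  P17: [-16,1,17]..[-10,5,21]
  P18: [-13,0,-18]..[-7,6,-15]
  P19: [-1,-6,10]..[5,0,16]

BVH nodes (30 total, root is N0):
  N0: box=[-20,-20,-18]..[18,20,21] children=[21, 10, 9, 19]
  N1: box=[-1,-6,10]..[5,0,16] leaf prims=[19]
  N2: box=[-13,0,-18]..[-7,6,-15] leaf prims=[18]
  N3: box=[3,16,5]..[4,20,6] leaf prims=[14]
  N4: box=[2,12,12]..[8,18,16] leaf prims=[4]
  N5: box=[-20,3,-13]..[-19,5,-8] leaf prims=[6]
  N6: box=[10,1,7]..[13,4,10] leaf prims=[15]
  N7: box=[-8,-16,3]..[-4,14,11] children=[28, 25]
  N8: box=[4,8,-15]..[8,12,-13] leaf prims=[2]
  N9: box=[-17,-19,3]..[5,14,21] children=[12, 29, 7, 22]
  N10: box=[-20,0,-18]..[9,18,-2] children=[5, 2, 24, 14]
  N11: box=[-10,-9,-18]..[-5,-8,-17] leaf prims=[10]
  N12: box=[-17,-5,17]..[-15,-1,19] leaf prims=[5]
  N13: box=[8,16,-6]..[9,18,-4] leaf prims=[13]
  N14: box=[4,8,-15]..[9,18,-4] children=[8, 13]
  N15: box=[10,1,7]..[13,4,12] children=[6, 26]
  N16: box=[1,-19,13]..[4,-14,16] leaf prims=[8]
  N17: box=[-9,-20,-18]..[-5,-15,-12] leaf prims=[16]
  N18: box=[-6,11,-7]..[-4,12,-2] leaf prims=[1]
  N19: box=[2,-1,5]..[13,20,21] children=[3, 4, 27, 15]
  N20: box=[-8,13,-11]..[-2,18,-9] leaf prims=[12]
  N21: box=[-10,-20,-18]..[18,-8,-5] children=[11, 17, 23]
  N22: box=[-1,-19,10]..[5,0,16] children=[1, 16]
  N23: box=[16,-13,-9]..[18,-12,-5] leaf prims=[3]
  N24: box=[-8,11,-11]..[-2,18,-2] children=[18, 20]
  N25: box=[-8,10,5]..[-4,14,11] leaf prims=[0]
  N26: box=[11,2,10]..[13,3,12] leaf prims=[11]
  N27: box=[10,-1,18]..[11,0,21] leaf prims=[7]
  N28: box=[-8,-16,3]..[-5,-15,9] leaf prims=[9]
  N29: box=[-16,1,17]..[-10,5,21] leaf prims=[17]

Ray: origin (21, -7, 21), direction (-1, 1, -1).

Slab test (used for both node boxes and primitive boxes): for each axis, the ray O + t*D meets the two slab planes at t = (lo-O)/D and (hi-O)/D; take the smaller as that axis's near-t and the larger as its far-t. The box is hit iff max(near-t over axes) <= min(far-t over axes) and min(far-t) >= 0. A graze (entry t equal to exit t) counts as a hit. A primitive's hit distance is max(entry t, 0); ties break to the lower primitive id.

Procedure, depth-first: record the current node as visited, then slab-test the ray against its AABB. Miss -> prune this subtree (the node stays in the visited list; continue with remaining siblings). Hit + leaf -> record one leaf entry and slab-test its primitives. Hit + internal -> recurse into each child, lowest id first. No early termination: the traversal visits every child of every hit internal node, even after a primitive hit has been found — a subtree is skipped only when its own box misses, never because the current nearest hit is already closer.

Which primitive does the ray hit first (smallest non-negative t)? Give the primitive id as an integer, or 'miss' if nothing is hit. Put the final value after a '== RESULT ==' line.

Walk:
N0 x:[3,41] y:[-13,27] z:[0,39] -> hit [3,27], descend [9, 10, 19, 21]
  N9 x:[16,38] y:[-12,21] z:[0,18] -> hit [16,18], descend [7, 12, 22, 29]
    N7 x:[25,29] y:[-9,21] z:[10,18] -> miss, prune
    N12 x:[36,38] y:[2,6] z:[2,4] -> miss, prune
    N22 x:[16,22] y:[-12,7] z:[5,11] -> miss, prune
    N29 x:[31,37] y:[8,12] z:[0,4] -> miss, prune
  N10 x:[12,41] y:[7,25] z:[23,39] -> hit [23,25], descend [2, 5, 14, 24]
    N2 x:[28,34] y:[7,13] z:[36,39] -> miss, prune
    N5 x:[40,41] y:[10,12] z:[29,34] -> miss, prune
    N14 x:[12,17] y:[15,25] z:[25,36] -> miss, prune
    N24 x:[23,29] y:[18,25] z:[23,32] -> hit [23,25], descend [18, 20]
      N18 x:[25,27] y:[18,19] z:[23,28] -> miss, prune
      N20 x:[23,29] y:[20,25] z:[30,32] -> miss, prune
  N19 x:[8,19] y:[6,27] z:[0,16] -> hit [8,16], descend [3, 4, 15, 27]
    N3 x:[17,18] y:[23,27] z:[15,16] -> miss, prune
    N4 x:[13,19] y:[19,25] z:[5,9] -> miss, prune
    N15 x:[8,11] y:[8,11] z:[9,14] -> hit [9,11], descend [6, 26]
      N6 x:[8,11] y:[8,11] z:[11,14] -> hit [11,11] leaf, test {P15@t=11}
      N26 x:[8,10] y:[9,10] z:[9,11] -> hit [9,10] leaf, test {P11@t=9}
    N27 x:[10,11] y:[6,7] z:[0,3] -> miss, prune
  N21 x:[3,31] y:[-13,-1] z:[26,39] -> miss, prune

Visited [0, 9, 7, 12, 22, 29, 10, 2, 5, 14, 24, 18, 20, 19, 3, 4, 15, 6, 26, 27, 21]. Tests: 21 box, 2 leaf. Nearest: P11.

== RESULT ==
11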